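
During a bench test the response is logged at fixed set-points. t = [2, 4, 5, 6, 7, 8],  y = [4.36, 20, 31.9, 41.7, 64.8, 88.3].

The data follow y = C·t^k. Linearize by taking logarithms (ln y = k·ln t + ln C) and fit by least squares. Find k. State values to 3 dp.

Let Y = ln y. Fitting Y = k·ln t + ln C by least squares:
XᵀX = [[16.3136, 9.5060]; [9.5060, 6]], rhs = [34.8650, 20.3134]ᵀ  (here Σln t = 9.5060, Σ(ln t)² = 16.3136, Σln y = 20.3134, Σln t·ln y = 34.8650).
Solving (det = 7.5177): k = 2.14049, ln C = -0.00569.

k = 2.140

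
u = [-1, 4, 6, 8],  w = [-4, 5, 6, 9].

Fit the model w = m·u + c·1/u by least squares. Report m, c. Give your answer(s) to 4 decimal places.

MᵀM·[m, c]ᵀ = Mᵀw reads: 117·m + 4·c = 132;  4·m + (637/576)·c = 59/8.
Eliminating c: (637/576)·(row 1) − 4·(row 2) gives (7257/64)·m = (637/576)·132 − 4·(59/8) = 5591/48, so m = 22364/21771.
Then c = ((59/8) − 4·(22364/21771))/(637/576) = 7144/2419.

m = 1.0272, c = 2.9533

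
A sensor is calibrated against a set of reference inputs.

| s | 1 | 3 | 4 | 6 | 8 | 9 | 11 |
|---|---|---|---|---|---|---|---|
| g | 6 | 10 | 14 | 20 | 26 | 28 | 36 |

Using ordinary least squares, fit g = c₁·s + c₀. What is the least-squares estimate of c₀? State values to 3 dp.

c₀ = 2.000

Forming MᵀM = [[328, 42]; [42, 7]] and Mᵀg = [1068, 140]ᵀ gives MᵀM·[c₁, c₀]ᵀ = Mᵀg.
Eliminating c₀: 7·(row 1) − 42·(row 2) gives 532·c₁ = 7·1068 − 42·140 = 1596, so c₁ = 3.
Then c₀ = (140 − 42·3)/7 = 2.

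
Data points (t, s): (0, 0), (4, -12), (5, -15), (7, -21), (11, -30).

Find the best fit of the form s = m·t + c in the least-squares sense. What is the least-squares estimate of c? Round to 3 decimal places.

Compute the Gram sums: Σt·t = 211, Σt = 27, Σ1 = 5.
And Σt·s = -600, Σs = -78.
Normal equations: [[211, 27]; [27, 5]]·[m, c]ᵀ = [-600, -78]ᵀ.
Eliminating c: 5·(row 1) − 27·(row 2) gives 326·m = 5·(-600) − 27·(-78) = -894, so m = -447/163.
Then c = ((-78) − 27·(-447/163))/5 = -129/163.

c = -0.791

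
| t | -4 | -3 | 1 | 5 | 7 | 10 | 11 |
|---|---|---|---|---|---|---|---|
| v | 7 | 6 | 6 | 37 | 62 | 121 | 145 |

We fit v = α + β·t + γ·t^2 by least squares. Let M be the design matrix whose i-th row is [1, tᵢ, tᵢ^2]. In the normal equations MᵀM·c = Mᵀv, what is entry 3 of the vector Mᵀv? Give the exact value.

Entry 3 ↔ basis t^2, so (Mᵀv)_{3} = Σᵢ (t^2)·vᵢ = (16)·(7) + (9)·(6) + (1)·(6) + (25)·(37) + (49)·(62) + (100)·(121) + (121)·(145) = 33780.

33780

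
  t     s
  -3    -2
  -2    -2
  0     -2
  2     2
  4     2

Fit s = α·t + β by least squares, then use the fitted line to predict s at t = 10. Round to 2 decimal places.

ŝ = 6.29

Normal-equation sums: Σt·t = 33, Σt = 1, Σ1 = 5.
Moment sums: Σt·s = 22, Σs = -2.
AᵀA·[α, β]ᵀ = Aᵀs becomes [[33, 1]; [1, 5]]·[α, β]ᵀ = [22, -2]ᵀ.
det = 33·5 − 1² = 164.
α = (22·5 − 1·(-2))/164 = 28/41; β = (33·(-2) − 1·22)/164 = -22/41.
At t = 10: ŝ = (28/41)·(10) + (-22/41)·(1) = 258/41.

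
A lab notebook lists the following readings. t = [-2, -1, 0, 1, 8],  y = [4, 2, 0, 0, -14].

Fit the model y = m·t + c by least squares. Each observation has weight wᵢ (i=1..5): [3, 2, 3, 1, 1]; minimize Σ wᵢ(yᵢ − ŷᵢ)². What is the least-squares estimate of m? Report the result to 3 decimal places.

Sums needed: Σwᵢ·t·t = 79, Σwᵢ·t = 1, Σwᵢ·1 = 10.
For AᵀWy: Σwᵢ·t·y = -140, Σwᵢ·y = 2.
Eliminating c: 10·(row 1) − 1·(row 2) gives 789·m = 10·(-140) − 1·2 = -1402, so m = -1402/789.
Then c = (2 − 1·(-1402/789))/10 = 298/789.

m = -1.777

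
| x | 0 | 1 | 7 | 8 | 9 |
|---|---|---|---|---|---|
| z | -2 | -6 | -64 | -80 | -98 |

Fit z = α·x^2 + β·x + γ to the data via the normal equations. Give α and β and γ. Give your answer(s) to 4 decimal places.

Sums needed: Σx^2·x^2 = 13059, Σx^2·x = 1585, Σx^2 = 195, Σx·x = 195, Σx = 25, Σ1 = 5.
And Σx^2·z = -16200, Σx·z = -1976, Σz = -250.
MᵀM·[α, β, γ]ᵀ = Mᵀz becomes [[13059, 1585, 195]; [1585, 195, 25]; [195, 25, 5]]·[α, β, γ]ᵀ = [-16200, -1976, -250]ᵀ.
Row-reducing yields α = -108/121, β = -1569/605, γ = -269/121.

α = -0.8926, β = -2.5934, γ = -2.2231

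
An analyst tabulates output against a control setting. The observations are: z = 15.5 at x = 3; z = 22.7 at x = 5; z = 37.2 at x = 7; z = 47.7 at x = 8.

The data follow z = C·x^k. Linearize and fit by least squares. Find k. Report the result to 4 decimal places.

k = 1.1286

Linearized form: ln z = k·ln x + ln C. From the 4 transformed points,
AᵀA = [[11.9079, 6.7334]; [6.7334, 4]], rhs = [23.1103, 13.3444]ᵀ  (here Σln x = 6.7334, Σ(ln x)² = 11.9079, Σln z = 13.3444, Σln x·ln z = 23.1103).
Δ = 11.9079·4 − (6.7334)² = 2.2928; k = (23.1103·4 − 6.7334·13.3444)/2.2928 = 1.12857, ln C = (11.9079·13.3444 − 6.7334·23.1103)/2.2928 = 1.43633.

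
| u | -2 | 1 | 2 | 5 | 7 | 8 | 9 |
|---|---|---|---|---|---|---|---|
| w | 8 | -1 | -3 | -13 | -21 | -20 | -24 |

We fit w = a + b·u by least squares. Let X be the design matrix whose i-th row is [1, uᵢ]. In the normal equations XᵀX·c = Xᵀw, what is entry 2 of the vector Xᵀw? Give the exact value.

-611

Entry 2 ↔ basis u, so (Xᵀw)_{2} = Σᵢ (u)·wᵢ = (-2)·(8) + (1)·(-1) + (2)·(-3) + (5)·(-13) + (7)·(-21) + (8)·(-20) + (9)·(-24) = -611.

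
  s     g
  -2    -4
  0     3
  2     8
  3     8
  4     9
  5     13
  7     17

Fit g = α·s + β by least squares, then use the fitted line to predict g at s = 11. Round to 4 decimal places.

ĝ = 25.8660

XᵀX·[α, β]ᵀ = Xᵀg reads: 107·α + 19·β = 268;  19·α + 7·β = 54.
(Σs·s = 107, Σs = 19, Σ1 = 7, Σs·g = 268, Σg = 54.)
Δ = 107·7 − 19² = 388.
α = (268·7 − 19·54)/388 = 425/194; β = (107·54 − 19·268)/388 = 343/194.
At s = 11: ĝ = (425/194)·(11) + (343/194)·(1) = 2509/97.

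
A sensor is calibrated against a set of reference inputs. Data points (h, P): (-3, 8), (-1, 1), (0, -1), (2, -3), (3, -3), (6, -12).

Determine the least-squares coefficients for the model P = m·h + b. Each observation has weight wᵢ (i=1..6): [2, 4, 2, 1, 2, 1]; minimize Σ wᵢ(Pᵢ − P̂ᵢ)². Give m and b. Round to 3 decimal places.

From the data, Σwᵢ·h·h = 80, Σwᵢ·h = 4, Σwᵢ·1 = 12.
Right-hand side: Σwᵢ·h·P = -148, Σwᵢ·P = -3.
Normal equations: [[80, 4]; [4, 12]]·[m, b]ᵀ = [-148, -3]ᵀ.
Eliminating b: 12·(row 1) − 4·(row 2) gives 944·m = 12·(-148) − 4·(-3) = -1764, so m = -441/236.
Then b = ((-3) − 4·(-441/236))/12 = 22/59.

m = -1.869, b = 0.373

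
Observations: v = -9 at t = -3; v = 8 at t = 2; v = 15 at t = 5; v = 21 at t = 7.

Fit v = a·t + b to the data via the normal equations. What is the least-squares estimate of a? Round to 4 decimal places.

a = 2.9736

Forming AᵀA = [[87, 11]; [11, 4]] and Aᵀv = [265, 35]ᵀ gives AᵀA·[a, b]ᵀ = Aᵀv.
Eliminating b: 4·(row 1) − 11·(row 2) gives 227·a = 4·265 − 11·35 = 675, so a = 675/227.
Then b = (35 − 11·(675/227))/4 = 130/227.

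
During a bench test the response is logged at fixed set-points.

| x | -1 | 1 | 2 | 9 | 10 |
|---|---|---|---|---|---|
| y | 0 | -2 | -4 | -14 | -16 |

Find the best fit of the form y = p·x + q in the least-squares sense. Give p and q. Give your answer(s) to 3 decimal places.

From the data, Σx·x = 187, Σx = 21, Σ1 = 5.
For Aᵀy: Σx·y = -296, Σy = -36.
Normal equations: [[187, 21]; [21, 5]]·[p, q]ᵀ = [-296, -36]ᵀ.
Determinant 187·5 − 21² = 494.
p = ((-296)·5 − 21·(-36))/494 = -362/247; q = (187·(-36) − 21·(-296))/494 = -258/247.

p = -1.466, q = -1.045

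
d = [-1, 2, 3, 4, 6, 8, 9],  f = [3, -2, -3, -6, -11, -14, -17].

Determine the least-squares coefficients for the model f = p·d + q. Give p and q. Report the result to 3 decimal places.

Forming AᵀA = [[211, 31]; [31, 7]] and Aᵀf = [-371, -50]ᵀ gives AᵀA·[p, q]ᵀ = Aᵀf.
Δ = 211·7 − 31² = 516.
p = ((-371)·7 − 31·(-50))/516 = -349/172; q = (211·(-50) − 31·(-371))/516 = 317/172.

p = -2.029, q = 1.843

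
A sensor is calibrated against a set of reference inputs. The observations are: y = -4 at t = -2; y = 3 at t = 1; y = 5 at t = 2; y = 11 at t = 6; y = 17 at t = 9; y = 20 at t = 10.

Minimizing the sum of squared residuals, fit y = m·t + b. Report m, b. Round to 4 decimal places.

m = 1.8941, b = 0.4588

AᵀA·[m, b]ᵀ = Aᵀy reads: 226·m + 26·b = 440;  26·m + 6·b = 52.
Δ = 226·6 − 26² = 680.
m = (440·6 − 26·52)/680 = 161/85; b = (226·52 − 26·440)/680 = 39/85.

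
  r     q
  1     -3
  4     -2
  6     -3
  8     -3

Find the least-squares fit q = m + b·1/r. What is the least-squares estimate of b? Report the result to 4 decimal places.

b = -0.2646

With design matrix M, MᵀM = [[4, 37/24]; [37/24, 637/576]] and Mᵀq = [-11, -35/8]ᵀ.
det = 4·(637/576) − (37/24)² = 131/64.
m = ((-11)·(637/576) − (37/24)·(-35/8))/(131/64) = -3122/1179; b = (4·(-35/8) − (37/24)·(-11))/(131/64) = -104/393.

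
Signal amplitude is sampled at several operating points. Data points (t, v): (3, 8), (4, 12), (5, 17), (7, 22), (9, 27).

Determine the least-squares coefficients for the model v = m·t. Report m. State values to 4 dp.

m = 3.0778

Forming MᵀM = [[180]] and Mᵀv = [554]ᵀ gives MᵀM·[m]ᵀ = Mᵀv.
Hence m = 554 / 180 ≈ 3.07778.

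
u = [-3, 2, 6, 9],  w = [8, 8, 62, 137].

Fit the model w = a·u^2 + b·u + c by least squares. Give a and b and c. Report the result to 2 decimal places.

a = 1.55, b = 1.41, c = -1.57

With design matrix M, MᵀM = [[7954, 926, 130]; [926, 130, 14]; [130, 14, 4]] and Mᵀw = [13433, 1597, 215]ᵀ.
Inverting the 3×3 Gram matrix, [a, b, c]ᵀ = [6907/4456, 6295/4456, -875/557]ᵀ.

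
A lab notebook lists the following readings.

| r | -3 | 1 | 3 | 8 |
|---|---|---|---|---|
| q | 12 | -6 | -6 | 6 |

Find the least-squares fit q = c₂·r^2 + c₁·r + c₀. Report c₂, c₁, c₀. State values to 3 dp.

Setting ∂/∂c₂ … = 0 gives: 4259·c₂ + 513·c₁ + 83·c₀ = 432;  513·c₂ + 83·c₁ + 9·c₀ = -12;  83·c₂ + 9·c₁ + 4·c₀ = 6.
Solving the 3×3 system (Gaussian elimination) gives c₂ = 27615/52742, c₁ = -165009/52742, c₀ = -61314/26371.

c₂ = 0.524, c₁ = -3.129, c₀ = -2.325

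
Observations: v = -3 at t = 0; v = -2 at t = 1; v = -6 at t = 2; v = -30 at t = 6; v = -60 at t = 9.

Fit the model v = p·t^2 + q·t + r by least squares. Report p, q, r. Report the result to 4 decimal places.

With design matrix X, XᵀX = [[7874, 954, 122]; [954, 122, 18]; [122, 18, 5]] and Xᵀv = [-5966, -734, -101]ᵀ.
Row-reducing yields p = -7/11, q = -107/143, r = -283/143.

p = -0.6364, q = -0.7483, r = -1.9790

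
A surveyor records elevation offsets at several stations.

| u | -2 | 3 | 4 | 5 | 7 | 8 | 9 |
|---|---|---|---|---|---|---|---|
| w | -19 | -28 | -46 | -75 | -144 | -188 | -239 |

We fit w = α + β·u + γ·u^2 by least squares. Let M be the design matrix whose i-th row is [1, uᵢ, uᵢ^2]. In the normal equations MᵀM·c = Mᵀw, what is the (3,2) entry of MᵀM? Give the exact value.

1792

Row 3 ↔ basis u^2, column 2 ↔ basis u, so (MᵀM)_{3,2} = Σᵢ (u^2)·(u) = (4)·(-2) + (9)·(3) + (16)·(4) + (25)·(5) + (49)·(7) + (64)·(8) + (81)·(9) = 1792.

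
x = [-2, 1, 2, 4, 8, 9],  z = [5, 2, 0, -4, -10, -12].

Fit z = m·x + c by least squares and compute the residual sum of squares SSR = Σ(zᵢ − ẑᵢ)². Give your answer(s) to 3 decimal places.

SSR = 2.056

With design matrix M, MᵀM = [[170, 22]; [22, 6]] and Mᵀz = [-212, -19]ᵀ.
Determinant 170·6 − 22² = 536.
m = ((-212)·6 − 22·(-19))/536 = -427/268; c = (170·(-19) − 22·(-212))/536 = 717/268.
Residuals: -231/268, 123/134, 137/268, -81/268, 19/268, -45/134; SSR = 551/268.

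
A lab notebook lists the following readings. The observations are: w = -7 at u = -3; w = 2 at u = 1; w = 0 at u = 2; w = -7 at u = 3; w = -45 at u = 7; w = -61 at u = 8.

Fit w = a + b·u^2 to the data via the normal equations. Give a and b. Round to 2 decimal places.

a = 2.78, b = -0.99

Sums needed: Σ1 = 6, Σu^2 = 136, Σu^2·u^2 = 6676.
Right-hand side: Σw = -118, Σu^2·w = -6233.
So XᵀX·[a, b]ᵀ = Xᵀw: [[6, 136]; [136, 6676]]·[a, b]ᵀ = [-118, -6233]ᵀ.
det = 6·6676 − 136² = 21560.
a = ((-118)·6676 − 136·(-6233))/21560 = 214/77; b = (6·(-6233) − 136·(-118))/21560 = -305/308.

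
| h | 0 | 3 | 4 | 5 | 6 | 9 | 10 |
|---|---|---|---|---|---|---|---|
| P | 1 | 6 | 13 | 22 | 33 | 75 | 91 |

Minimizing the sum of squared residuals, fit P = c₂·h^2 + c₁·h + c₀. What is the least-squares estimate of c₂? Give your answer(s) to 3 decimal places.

c₂ = 0.978

With design matrix X, XᵀX = [[18819, 2161, 267]; [2161, 267, 37]; [267, 37, 7]] and XᵀP = [17175, 1963, 241]ᵀ.
Row-reducing yields c₂ = 46833/47866, c₁ = -14874/23933, c₀ = 18853/47866.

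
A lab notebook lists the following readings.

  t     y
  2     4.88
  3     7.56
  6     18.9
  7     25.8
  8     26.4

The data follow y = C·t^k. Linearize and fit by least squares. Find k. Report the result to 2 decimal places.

Linearized form: ln y = k·ln t + ln C. From the 5 transformed points,
Sums: Σln t = 7.6089, Σ(ln t)² = 13.0084, Σln y = 13.0709, Σln t·ln y = 21.7191.
Normal system: [[13.0084, 7.6089]; [7.6089, 5]]·[k, ln C]ᵀ = [21.7191, 13.0709]ᵀ.
Solving (det = 7.1473): k = 1.27886, ln C = 0.66805.

k = 1.28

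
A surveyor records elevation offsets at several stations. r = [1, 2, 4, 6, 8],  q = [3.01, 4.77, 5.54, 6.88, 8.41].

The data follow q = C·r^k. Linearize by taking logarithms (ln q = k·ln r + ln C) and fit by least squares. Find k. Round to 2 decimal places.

k = 0.46

Let Y = ln q. Fitting Y = k·ln r + ln C by least squares:
Over the data: Σln r = 5.9506, Σ(ln r)² = 9.9367, Σln q = 8.4343, Σln r·ln q = 11.3399.
Normal system: [[9.9367, 5.9506]; [5.9506, 5]]·[k, ln C]ᵀ = [11.3399, 8.4343]ᵀ.
Slope k = (n·Σln r·ln q − Σln r·Σln q)/(n·Σ(ln r)² − (Σln r)²) = (5·11.3399 − 5.9506·8.4343)/14.2736 = 0.45608; ln C = (Σln q − k·Σln r)/n = 1.14408.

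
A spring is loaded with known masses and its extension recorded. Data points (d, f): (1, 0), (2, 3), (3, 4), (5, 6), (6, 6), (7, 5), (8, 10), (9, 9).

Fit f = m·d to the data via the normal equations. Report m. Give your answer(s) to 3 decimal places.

m = 1.041

Normal-equation sums: Σd·d = 269.
And Σd·f = 280.
m = 280/269 = 1.04089.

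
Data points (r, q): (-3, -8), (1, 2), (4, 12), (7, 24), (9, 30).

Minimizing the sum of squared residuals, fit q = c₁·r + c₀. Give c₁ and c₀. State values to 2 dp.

From the data, Σr·r = 156, Σr = 18, Σ1 = 5.
And Σr·q = 512, Σq = 60.
Determinant 156·5 − 18² = 456.
c₁ = (512·5 − 18·60)/456 = 185/57; c₀ = (156·60 − 18·512)/456 = 6/19.

c₁ = 3.25, c₀ = 0.32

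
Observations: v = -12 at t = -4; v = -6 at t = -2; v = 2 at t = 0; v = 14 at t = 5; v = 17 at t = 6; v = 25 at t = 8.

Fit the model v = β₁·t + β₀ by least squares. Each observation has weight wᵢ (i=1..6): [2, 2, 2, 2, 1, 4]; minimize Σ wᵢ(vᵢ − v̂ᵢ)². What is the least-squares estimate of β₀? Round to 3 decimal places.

β₀ = 0.363

Compute the Gram sums: Σwᵢ·t·t = 382, Σwᵢ·t = 36, Σwᵢ·1 = 13.
And Σwᵢ·t·v = 1162, Σwᵢ·v = 113.
Determinant 382·13 − 36² = 3670.
β₁ = (1162·13 − 36·113)/3670 = 5519/1835; β₀ = (382·113 − 36·1162)/3670 = 667/1835.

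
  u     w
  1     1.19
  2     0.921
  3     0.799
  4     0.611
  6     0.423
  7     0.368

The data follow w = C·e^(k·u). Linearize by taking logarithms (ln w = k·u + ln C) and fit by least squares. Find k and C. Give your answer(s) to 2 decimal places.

Let Y = ln w. Fitting Y = k·u + ln C by least squares:
XᵀX = [[115.0000, 23.0000]; [23.0000, 6]], rhs = [-14.7945, -2.4855]ᵀ  (here Σu = 23.0000, Σ(u)² = 115.0000, Σln w = -2.4855, Σu·ln w = -14.7945).
Solving (det = 161.0000): k = -0.19628, ln C = 0.33817, so C = exp(0.33817) = 1.40238.

k = -0.20, C = 1.40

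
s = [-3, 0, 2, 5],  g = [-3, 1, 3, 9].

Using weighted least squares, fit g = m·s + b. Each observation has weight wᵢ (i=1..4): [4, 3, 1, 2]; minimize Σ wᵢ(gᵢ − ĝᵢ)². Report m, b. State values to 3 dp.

m = 1.467, b = 1.200

The normal equations are: 90·m + 0·b = 132;  0·m + 10·b = 12.
(Σwᵢ·s·s = 90, Σwᵢ·s = 0, Σwᵢ·1 = 10, Σwᵢ·s·g = 132, Σwᵢ·g = 12.)
Eliminating b: 10·(row 1) − 0·(row 2) gives 900·m = 10·132 − 0·12 = 1320, so m = 22/15.
Then b = (12 − 0·(22/15))/10 = 6/5.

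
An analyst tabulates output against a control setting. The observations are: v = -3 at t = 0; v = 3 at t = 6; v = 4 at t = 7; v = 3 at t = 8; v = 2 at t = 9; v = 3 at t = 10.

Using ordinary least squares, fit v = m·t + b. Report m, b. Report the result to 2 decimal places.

With design matrix A, AᵀA = [[330, 40]; [40, 6]] and Aᵀv = [118, 12]ᵀ.
Eliminating b: 6·(row 1) − 40·(row 2) gives 380·m = 6·118 − 40·12 = 228, so m = 3/5.
Then b = (12 − 40·(3/5))/6 = -2.

m = 0.60, b = -2.00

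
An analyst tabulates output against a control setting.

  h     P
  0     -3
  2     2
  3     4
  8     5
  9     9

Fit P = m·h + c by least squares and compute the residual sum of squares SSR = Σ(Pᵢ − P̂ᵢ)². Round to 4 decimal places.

Setting ∂/∂m … = 0 gives: 158·m + 22·c = 137;  22·m + 5·c = 17.
Eliminating c: 5·(row 1) − 22·(row 2) gives 306·m = 5·137 − 22·17 = 311, so m = 311/306.
Then c = (17 − 22·(311/306))/5 = -164/153.
Residuals: -295/153, 53/51, 619/306, -35/17, 283/306; SSR = 4279/306.

SSR = 13.9837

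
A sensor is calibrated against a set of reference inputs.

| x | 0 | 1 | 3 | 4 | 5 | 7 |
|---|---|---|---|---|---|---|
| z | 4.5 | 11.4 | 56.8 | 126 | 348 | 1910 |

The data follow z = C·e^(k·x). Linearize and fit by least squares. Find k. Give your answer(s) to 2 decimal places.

With ln zᵢ as the transformed response and xᵢ as the regressor:
Σx = 20.0000, Σ(x)² = 100.0000, Σln z = 26.2206, Σx·ln z = 116.0424.
Equations: 100.0000·k + 20.0000·ln C = 116.0424;  20.0000·k + 6·ln C = 26.2206.
Δ = 100.0000·6 − (20.0000)² = 200.0000; k = (116.0424·6 − 20.0000·26.2206)/200.0000 = 0.85921, ln C = (100.0000·26.2206 − 20.0000·116.0424)/200.0000 = 1.50605.

k = 0.86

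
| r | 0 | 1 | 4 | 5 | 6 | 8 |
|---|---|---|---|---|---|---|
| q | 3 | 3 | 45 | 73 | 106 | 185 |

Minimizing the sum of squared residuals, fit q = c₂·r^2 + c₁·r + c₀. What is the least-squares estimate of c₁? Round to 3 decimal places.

Compute the Gram sums: Σr^2·r^2 = 6274, Σr^2·r = 918, Σr^2 = 142, Σr·r = 142, Σr = 24, Σ1 = 6.
For Mᵀq: Σr^2·q = 18204, Σr·q = 2664, Σq = 415.
MᵀM·[c₂, c₁, c₀]ᵀ = Mᵀq becomes [[6274, 918, 142]; [918, 142, 24]; [142, 24, 6]]·[c₂, c₁, c₀]ᵀ = [18204, 2664, 415]ᵀ.
Solving the 3×3 system (Gaussian elimination) gives c₂ = 51281/17270, c₁ = -2649/3454, c₀ = 16919/8635.

c₁ = -0.767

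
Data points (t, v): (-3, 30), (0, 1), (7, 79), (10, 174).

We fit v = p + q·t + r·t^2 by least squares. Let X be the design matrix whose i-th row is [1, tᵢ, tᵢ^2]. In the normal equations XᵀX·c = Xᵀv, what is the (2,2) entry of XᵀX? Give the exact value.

158

Row 2 ↔ basis t, column 2 ↔ basis t, so (XᵀX)_{2,2} = Σᵢ (t)·(t) = (-3)·(-3) + (0)·(0) + (7)·(7) + (10)·(10) = 158.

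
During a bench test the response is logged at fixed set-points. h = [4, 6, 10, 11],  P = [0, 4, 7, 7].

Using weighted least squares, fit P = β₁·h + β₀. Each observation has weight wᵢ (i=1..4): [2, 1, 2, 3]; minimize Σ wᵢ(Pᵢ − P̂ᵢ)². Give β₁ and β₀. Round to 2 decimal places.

β₁ = 0.98, β₀ = -3.32

From the data, Σwᵢ·h·h = 631, Σwᵢ·h = 67, Σwᵢ·1 = 8.
Moment sums: Σwᵢ·h·P = 395, Σwᵢ·P = 39.
Normal equations: [[631, 67]; [67, 8]]·[β₁, β₀]ᵀ = [395, 39]ᵀ.
Determinant 631·8 − 67² = 559.
β₁ = (395·8 − 67·39)/559 = 547/559; β₀ = (631·39 − 67·395)/559 = -1856/559.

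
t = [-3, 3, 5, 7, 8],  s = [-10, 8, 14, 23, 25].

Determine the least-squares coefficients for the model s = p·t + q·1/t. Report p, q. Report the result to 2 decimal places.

Compute the Gram sums: Σt·t = 156, Σt·1/t = 5, Σ1/t·1/t = 210449/705600.
Moment sums: Σt·s = 485, Σ1/t·s = 4259/280.
Eliminating q: (210449/705600)·(row 1) − 5·(row 2) gives (1265837/58800)·p = (210449/705600)·485 − 5·(4259/280) = 9680873/141120, so p = 48404365/15190044.
Then q = ((4259/280) − 5·(48404365/15190044))/(210449/705600) = -3065160/1265837.

p = 3.19, q = -2.42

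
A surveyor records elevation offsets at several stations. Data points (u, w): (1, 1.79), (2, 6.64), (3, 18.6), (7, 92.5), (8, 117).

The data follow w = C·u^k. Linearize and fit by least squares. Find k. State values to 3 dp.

Let Y = ln w. Fitting Y = k·ln u + ln C by least squares:
Over the data: Σln u = 5.8171, Σ(ln u)² = 9.7980, Σln w = 14.6879, Σln u·ln w = 23.2358.
Normal system: [[9.7980, 5.8171]; [5.8171, 5]]·[k, ln C]ᵀ = [23.2358, 14.6879]ᵀ.
Slope k = (n·Σln u·ln w − Σln u·Σln w)/(n·Σ(ln u)² − (Σln u)²) = (5·23.2358 − 5.8171·14.6879)/15.1514 = 2.02873; ln C = (Σln w − k·Σln u)/n = 0.57731.

k = 2.029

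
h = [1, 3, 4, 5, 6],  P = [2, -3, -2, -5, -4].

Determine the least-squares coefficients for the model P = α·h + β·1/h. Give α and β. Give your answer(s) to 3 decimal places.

Normal-equation sums: Σh·h = 87, Σh·1/h = 5, Σ1/h·1/h = 4469/3600.
For AᵀP: Σh·P = -64, Σ1/h·P = -7/6.
Normal equations: [[87, 5]; [5, 4469/3600]]·[α, β]ᵀ = [-64, -7/6]ᵀ.
Eliminating β: (4469/3600)·(row 1) − 5·(row 2) gives (99601/1200)·α = (4469/3600)·(-64) − 5·(-7/6) = -33127/450, so α = -265016/298803.
Then β = ((-7/6) − 5·(-265016/298803))/(4469/3600) = 262200/99601.

α = -0.887, β = 2.633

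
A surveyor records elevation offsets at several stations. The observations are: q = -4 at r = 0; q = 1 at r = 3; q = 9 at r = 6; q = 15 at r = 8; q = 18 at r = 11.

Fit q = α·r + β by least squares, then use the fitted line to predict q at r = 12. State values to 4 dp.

Normal-equation sums: Σr·r = 230, Σr = 28, Σ1 = 5.
For Mᵀq: Σr·q = 375, Σq = 39.
Determinant 230·5 − 28² = 366.
α = (375·5 − 28·39)/366 = 261/122; β = (230·39 − 28·375)/366 = -255/61.
At r = 12: q̂ = (261/122)·(12) + (-255/61)·(1) = 1311/61.

q̂ = 21.4918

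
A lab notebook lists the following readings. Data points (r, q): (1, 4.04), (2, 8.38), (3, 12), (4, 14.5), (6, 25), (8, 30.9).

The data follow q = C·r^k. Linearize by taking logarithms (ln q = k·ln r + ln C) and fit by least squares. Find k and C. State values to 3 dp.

k = 0.979, C = 4.077

Let Y = ln q. Fitting Y = k·ln r + ln C by least squares:
AᵀA = [[11.1437, 7.0493]; [7.0493, 6]], rhs = [20.8121, 15.3308]ᵀ  (here Σln r = 7.0493, Σ(ln r)² = 11.1437, Σln q = 15.3308, Σln r·ln q = 20.8121).
Δ = 11.1437·6 − (7.0493)² = 17.1702; k = (20.8121·6 − 7.0493·15.3308)/17.1702 = 0.97857, ln C = (11.1437·15.3308 − 7.0493·20.8121)/17.1702 = 1.40543, so C = exp(1.40543) = 4.07727.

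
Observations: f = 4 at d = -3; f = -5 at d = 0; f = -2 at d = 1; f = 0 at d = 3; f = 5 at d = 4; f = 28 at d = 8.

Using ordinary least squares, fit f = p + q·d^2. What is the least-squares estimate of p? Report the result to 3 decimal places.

p = -3.080

Forming AᵀA = [[6, 99]; [99, 4515]] and Aᵀf = [30, 1906]ᵀ gives AᵀA·[p, q]ᵀ = Aᵀf.
Δ = 6·4515 − 99² = 17289.
p = (30·4515 − 99·1906)/17289 = -348/113; q = (6·1906 − 99·30)/17289 = 166/339.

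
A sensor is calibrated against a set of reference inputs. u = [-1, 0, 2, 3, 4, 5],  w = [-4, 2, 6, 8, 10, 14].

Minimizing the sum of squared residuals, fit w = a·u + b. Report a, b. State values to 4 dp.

Normal-equation sums: Σu·u = 55, Σu = 13, Σ1 = 6.
Right-hand side: Σu·w = 150, Σw = 36.
MᵀM·[a, b]ᵀ = Mᵀw becomes [[55, 13]; [13, 6]]·[a, b]ᵀ = [150, 36]ᵀ.
Eliminating b: 6·(row 1) − 13·(row 2) gives 161·a = 6·150 − 13·36 = 432, so a = 432/161.
Then b = (36 − 13·(432/161))/6 = 30/161.

a = 2.6832, b = 0.1863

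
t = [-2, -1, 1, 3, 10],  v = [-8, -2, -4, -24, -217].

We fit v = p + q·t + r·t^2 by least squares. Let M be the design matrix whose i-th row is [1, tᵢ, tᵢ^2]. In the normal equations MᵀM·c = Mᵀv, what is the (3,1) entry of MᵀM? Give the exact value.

115

Row 3 ↔ basis t^2, column 1 ↔ basis 1, so (MᵀM)_{3,1} = Σᵢ t^2 = (4)·(1) + (1)·(1) + (1)·(1) + (9)·(1) + (100)·(1) = 115.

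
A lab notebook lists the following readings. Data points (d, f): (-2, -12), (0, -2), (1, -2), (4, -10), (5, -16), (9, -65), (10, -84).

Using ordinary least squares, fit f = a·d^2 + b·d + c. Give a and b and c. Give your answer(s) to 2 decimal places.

Normal-equation sums: Σd^2·d^2 = 17459, Σd^2·d = 1911, Σd^2 = 227, Σd·d = 227, Σd = 27, Σ1 = 7.
Right-hand side: Σd^2·f = -14275, Σd·f = -1523, Σf = -191.
Inverting the 3×3 Gram matrix, [a, b, c]ᵀ = [-78174/73703, 187144/73703, -197809/73703]ᵀ.

a = -1.06, b = 2.54, c = -2.68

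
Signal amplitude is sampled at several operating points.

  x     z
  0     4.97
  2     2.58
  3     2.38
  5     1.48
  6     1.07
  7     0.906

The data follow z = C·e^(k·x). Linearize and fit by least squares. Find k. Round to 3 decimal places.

Taking logs, ln z = k·x + ln C, so regress ln z on x.
XᵀX = [[123.0000, 23.0000]; [23.0000, 6]], rhs = [6.1720, 3.7793]ᵀ  (here Σx = 23.0000, Σ(x)² = 123.0000, Σln z = 3.7793, Σx·ln z = 6.1720).
Δ = 123.0000·6 − (23.0000)² = 209.0000; k = (6.1720·6 − 23.0000·3.7793)/209.0000 = -0.23872, ln C = (123.0000·3.7793 − 23.0000·6.1720)/209.0000 = 1.54496.

k = -0.239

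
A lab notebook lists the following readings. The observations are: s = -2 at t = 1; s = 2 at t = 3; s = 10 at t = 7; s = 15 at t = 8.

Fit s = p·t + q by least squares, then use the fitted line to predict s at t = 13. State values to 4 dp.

ŝ = 25.2061

Forming MᵀM = [[123, 19]; [19, 4]] and Mᵀs = [194, 25]ᵀ gives MᵀM·[p, q]ᵀ = Mᵀs.
Δ = 123·4 − 19² = 131.
p = (194·4 − 19·25)/131 = 301/131; q = (123·25 − 19·194)/131 = -611/131.
At t = 13: ŝ = (301/131)·(13) + (-611/131)·(1) = 3302/131.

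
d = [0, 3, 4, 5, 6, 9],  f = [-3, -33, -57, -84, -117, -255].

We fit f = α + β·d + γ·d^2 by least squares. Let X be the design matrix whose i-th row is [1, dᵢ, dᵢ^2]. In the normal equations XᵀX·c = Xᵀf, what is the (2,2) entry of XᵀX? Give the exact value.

Row 2 ↔ basis d, column 2 ↔ basis d, so (XᵀX)_{2,2} = Σᵢ (d)·(d) = (0)·(0) + (3)·(3) + (4)·(4) + (5)·(5) + (6)·(6) + (9)·(9) = 167.

167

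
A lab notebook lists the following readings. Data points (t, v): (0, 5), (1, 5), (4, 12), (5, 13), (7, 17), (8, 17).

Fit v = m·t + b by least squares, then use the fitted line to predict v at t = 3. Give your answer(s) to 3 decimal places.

Entries of XᵀX: Σt·t = 155, Σt = 25, Σ1 = 6.
For Xᵀv: Σt·v = 373, Σv = 69.
det = 155·6 − 25² = 305.
m = (373·6 − 25·69)/305 = 513/305; b = (155·69 − 25·373)/305 = 274/61.
At t = 3: v̂ = (513/305)·(3) + (274/61)·(1) = 2909/305.

v̂ = 9.538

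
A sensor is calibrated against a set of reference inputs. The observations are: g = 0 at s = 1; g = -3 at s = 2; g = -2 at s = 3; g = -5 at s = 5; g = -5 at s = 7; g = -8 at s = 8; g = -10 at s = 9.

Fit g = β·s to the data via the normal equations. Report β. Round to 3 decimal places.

Compute the Gram sums: Σs·s = 233.
For Xᵀg: Σs·g = -226.
β = (-226)/233 = -0.969957.

β = -0.970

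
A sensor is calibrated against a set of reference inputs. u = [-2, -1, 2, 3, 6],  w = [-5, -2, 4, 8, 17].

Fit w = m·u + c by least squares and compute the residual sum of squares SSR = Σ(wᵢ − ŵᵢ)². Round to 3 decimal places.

With design matrix X, XᵀX = [[54, 8]; [8, 5]] and Xᵀw = [146, 22]ᵀ.
det = 54·5 − 8² = 206.
m = (146·5 − 8·22)/206 = 277/103; c = (54·22 − 8·146)/206 = 10/103.
Residuals: 29/103, 61/103, -152/103, -17/103, 79/103; SSR = 332/103.

SSR = 3.223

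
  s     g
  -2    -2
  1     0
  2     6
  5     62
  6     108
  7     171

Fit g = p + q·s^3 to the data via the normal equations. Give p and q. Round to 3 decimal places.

Forming XᵀX = [[6, 685]; [685, 180059]] and Xᵀg = [345, 89795]ᵀ gives XᵀX·[p, q]ᵀ = Xᵀg.
Eliminating q: 180059·(row 1) − 685·(row 2) gives 611129·p = 180059·345 − 685·89795 = 610780, so p = 610780/611129.
Then q = (89795 − 685·(610780/611129))/180059 = 302445/611129.

p = 0.999, q = 0.495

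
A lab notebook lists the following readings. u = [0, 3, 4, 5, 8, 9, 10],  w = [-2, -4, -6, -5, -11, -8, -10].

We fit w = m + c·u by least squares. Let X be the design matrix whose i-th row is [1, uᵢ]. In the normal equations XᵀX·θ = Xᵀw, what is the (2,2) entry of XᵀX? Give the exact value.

295

Row 2 ↔ basis u, column 2 ↔ basis u, so (XᵀX)_{2,2} = Σᵢ (u)·(u) = (0)·(0) + (3)·(3) + (4)·(4) + (5)·(5) + (8)·(8) + (9)·(9) + (10)·(10) = 295.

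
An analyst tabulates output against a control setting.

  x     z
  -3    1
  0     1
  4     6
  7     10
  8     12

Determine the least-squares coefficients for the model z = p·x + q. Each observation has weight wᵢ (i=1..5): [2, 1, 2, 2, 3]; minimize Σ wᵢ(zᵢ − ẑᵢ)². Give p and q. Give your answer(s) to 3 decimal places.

Compute the Gram sums: Σwᵢ·x·x = 340, Σwᵢ·x = 40, Σwᵢ·1 = 10.
Moment sums: Σwᵢ·x·z = 470, Σwᵢ·z = 71.
MᵀWM·[p, q]ᵀ = MᵀWz becomes [[340, 40]; [40, 10]]·[p, q]ᵀ = [470, 71]ᵀ.
det = 340·10 − 40² = 1800.
p = (470·10 − 40·71)/1800 = 31/30; q = (340·71 − 40·470)/1800 = 89/30.

p = 1.033, q = 2.967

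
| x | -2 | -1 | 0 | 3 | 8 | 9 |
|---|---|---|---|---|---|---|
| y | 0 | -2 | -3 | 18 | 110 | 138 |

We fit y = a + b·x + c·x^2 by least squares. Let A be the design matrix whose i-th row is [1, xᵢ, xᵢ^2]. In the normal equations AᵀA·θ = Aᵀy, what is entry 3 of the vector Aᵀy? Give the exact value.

18378

Entry 3 ↔ basis x^2, so (Aᵀy)_{3} = Σᵢ (x^2)·yᵢ = (4)·(0) + (1)·(-2) + (0)·(-3) + (9)·(18) + (64)·(110) + (81)·(138) = 18378.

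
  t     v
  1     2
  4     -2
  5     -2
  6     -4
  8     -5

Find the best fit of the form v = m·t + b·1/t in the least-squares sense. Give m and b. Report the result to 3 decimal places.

Compute the Gram sums: Σt·t = 142, Σt·1/t = 5, Σ1/t·1/t = 16501/14400.
Moment sums: Σt·v = -80, Σ1/t·v = -23/120.
So AᵀA·[m, b]ᵀ = Aᵀv: [[142, 5]; [5, 16501/14400]]·[m, b]ᵀ = [-80, -23/120]ᵀ.
Determinant 142·(16501/14400) − 5² = 991571/7200.
m = ((-80)·(16501/14400) − 5·(-23/120))/(991571/7200) = -653140/991571; b = (142·(-23/120) − 5·(-80))/(991571/7200) = 2684040/991571.

m = -0.659, b = 2.707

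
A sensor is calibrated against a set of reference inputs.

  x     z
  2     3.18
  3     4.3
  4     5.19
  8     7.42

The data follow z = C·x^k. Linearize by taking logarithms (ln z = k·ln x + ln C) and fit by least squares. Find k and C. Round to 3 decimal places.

Linearized form: ln z = k·ln x + ln C. From the 4 transformed points,
Over the data: Σln x = 5.2575, Σ(ln x)² = 7.9333, Σln z = 6.2664, Σln x·ln z = 8.8548.
Normal system: [[7.9333, 5.2575]; [5.2575, 4]]·[k, ln C]ᵀ = [8.8548, 6.2664]ᵀ.
Solving (det = 4.0919): k = 0.60448, ln C = 0.77209, so C = exp(0.77209) = 2.16429.

k = 0.604, C = 2.164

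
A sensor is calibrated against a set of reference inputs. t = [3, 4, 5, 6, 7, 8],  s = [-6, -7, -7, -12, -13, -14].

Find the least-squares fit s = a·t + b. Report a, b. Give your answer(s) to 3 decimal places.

Normal-equation sums: Σt·t = 199, Σt = 33, Σ1 = 6.
And Σt·s = -356, Σs = -59.
Normal equations: [[199, 33]; [33, 6]]·[a, b]ᵀ = [-356, -59]ᵀ.
Eliminating b: 6·(row 1) − 33·(row 2) gives 105·a = 6·(-356) − 33·(-59) = -189, so a = -9/5.
Then b = ((-59) − 33·(-9/5))/6 = 1/15.

a = -1.800, b = 0.067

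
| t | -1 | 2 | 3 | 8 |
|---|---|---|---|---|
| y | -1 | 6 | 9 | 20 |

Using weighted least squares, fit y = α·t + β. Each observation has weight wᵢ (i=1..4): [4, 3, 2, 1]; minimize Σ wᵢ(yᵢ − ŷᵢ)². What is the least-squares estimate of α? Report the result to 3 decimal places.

Sums needed: Σwᵢ·t·t = 98, Σwᵢ·t = 16, Σwᵢ·1 = 10.
For MᵀWy: Σwᵢ·t·y = 254, Σwᵢ·y = 52.
Normal equations: [[98, 16]; [16, 10]]·[α, β]ᵀ = [254, 52]ᵀ.
Δ = 98·10 − 16² = 724.
α = (254·10 − 16·52)/724 = 427/181; β = (98·52 − 16·254)/724 = 258/181.

α = 2.359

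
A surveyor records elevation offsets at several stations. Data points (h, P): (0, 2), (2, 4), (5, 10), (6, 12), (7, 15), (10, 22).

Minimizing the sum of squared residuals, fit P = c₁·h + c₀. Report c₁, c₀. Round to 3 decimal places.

The normal equations are: 214·c₁ + 30·c₀ = 455;  30·c₁ + 6·c₀ = 65.
Determinant 214·6 − 30² = 384.
c₁ = (455·6 − 30·65)/384 = 65/32; c₀ = (214·65 − 30·455)/384 = 65/96.

c₁ = 2.031, c₀ = 0.677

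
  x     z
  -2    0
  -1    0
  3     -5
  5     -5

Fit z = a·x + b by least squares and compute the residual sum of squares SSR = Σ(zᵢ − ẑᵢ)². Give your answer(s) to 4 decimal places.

The normal system MᵀM·[a, b]ᵀ = Mᵀz is [[39, 5]; [5, 4]]·[a, b]ᵀ = [-40, -10]ᵀ.
det = 39·4 − 5² = 131.
a = ((-40)·4 − 5·(-10))/131 = -110/131; b = (39·(-10) − 5·(-40))/131 = -190/131.
Residuals: -30/131, 80/131, -135/131, 85/131; SSR = 250/131.

SSR = 1.9084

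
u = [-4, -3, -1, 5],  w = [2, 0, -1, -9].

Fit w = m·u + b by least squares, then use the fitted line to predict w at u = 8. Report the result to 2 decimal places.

The normal equations are: 51·m + (-3)·b = -52;  (-3)·m + 4·b = -8.
(Σu·u = 51, Σu = -3, Σ1 = 4, Σu·w = -52, Σw = -8.)
Δ = 51·4 − (-3)² = 195.
m = ((-52)·4 − (-3)·(-8))/195 = -232/195; b = (51·(-8) − (-3)·(-52))/195 = -188/65.
At u = 8: ŵ = (-232/195)·(8) + (-188/65)·(1) = -484/39.

ŵ = -12.41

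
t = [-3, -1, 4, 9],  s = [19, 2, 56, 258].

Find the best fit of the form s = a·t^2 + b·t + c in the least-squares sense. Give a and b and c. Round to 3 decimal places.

a = 2.914, b = 2.368, c = 0.464

XᵀX·[a, b, c]ᵀ = Xᵀs reads: 6899·a + 765·b + 107·c = 21967;  765·a + 107·b + 9·c = 2487;  107·a + 9·b + 4·c = 335.
(Σt^2·t^2 = 6899, Σt^2·t = 765, Σt^2 = 107, Σt·t = 107, Σt = 9, Σ1 = 4, Σt^2·s = 21967, Σt·s = 2487, Σs = 335.)
Solving the 3×3 system (Gaussian elimination) gives a = 87837/30140, b = 71373/30140, c = 3499/7535.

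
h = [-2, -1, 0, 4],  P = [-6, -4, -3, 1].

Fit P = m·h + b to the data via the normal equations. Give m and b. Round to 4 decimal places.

m = 1.1084, b = -3.2771

Compute the Gram sums: Σh·h = 21, Σh = 1, Σ1 = 4.
And Σh·P = 20, ΣP = -12.
So AᵀA·[m, b]ᵀ = AᵀP: [[21, 1]; [1, 4]]·[m, b]ᵀ = [20, -12]ᵀ.
Δ = 21·4 − 1² = 83.
m = (20·4 − 1·(-12))/83 = 92/83; b = (21·(-12) − 1·20)/83 = -272/83.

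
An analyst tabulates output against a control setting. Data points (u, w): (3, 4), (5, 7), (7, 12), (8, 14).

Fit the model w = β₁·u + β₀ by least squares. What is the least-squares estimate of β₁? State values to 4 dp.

Forming AᵀA = [[147, 23]; [23, 4]] and Aᵀw = [243, 37]ᵀ gives AᵀA·[β₁, β₀]ᵀ = Aᵀw.
Eliminating β₀: 4·(row 1) − 23·(row 2) gives 59·β₁ = 4·243 − 23·37 = 121, so β₁ = 121/59.
Then β₀ = (37 − 23·(121/59))/4 = -150/59.

β₁ = 2.0508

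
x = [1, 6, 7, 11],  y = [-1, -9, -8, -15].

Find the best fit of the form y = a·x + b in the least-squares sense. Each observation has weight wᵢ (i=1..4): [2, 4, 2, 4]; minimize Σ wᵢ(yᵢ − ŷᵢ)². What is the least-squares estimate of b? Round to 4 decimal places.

The normal equations are: 728·a + 84·b = -990;  84·a + 12·b = -114.
Eliminating b: 12·(row 1) − 84·(row 2) gives 1680·a = 12·(-990) − 84·(-114) = -2304, so a = -48/35.
Then b = ((-114) − 84·(-48/35))/12 = 1/10.

b = 0.1000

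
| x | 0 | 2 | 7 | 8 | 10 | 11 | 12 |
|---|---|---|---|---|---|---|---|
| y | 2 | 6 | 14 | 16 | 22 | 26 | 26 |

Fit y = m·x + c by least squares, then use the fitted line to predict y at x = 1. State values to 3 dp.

The normal system MᵀM·[m, c]ᵀ = Mᵀy is [[482, 50]; [50, 7]]·[m, c]ᵀ = [1056, 112]ᵀ.
Eliminating c: 7·(row 1) − 50·(row 2) gives 874·m = 7·1056 − 50·112 = 1792, so m = 896/437.
Then c = (112 − 50·(896/437))/7 = 592/437.
At x = 1: ŷ = (896/437)·(1) + (592/437)·(1) = 1488/437.

ŷ = 3.405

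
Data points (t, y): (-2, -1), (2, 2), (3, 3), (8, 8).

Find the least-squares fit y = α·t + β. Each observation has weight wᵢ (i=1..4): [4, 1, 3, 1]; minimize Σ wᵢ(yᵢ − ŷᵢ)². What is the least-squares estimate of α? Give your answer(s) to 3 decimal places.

Forming XᵀWX = [[111, 11]; [11, 9]] and XᵀWy = [103, 15]ᵀ gives XᵀWX·[α, β]ᵀ = XᵀWy.
Eliminating β: 9·(row 1) − 11·(row 2) gives 878·α = 9·103 − 11·15 = 762, so α = 381/439.
Then β = (15 − 11·(381/439))/9 = 266/439.

α = 0.868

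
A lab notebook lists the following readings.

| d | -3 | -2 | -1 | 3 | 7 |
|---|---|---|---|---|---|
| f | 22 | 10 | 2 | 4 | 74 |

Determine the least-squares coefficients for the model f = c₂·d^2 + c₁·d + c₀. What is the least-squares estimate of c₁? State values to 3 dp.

Setting ∂/∂c₂ … = 0 gives: 2580·c₂ + 334·c₁ + 72·c₀ = 3902;  334·c₂ + 72·c₁ + 4·c₀ = 442;  72·c₂ + 4·c₁ + 5·c₀ = 112.
Inverting the 3×3 Gram matrix, [c₂, c₁, c₀]ᵀ = [10731/5317, -15877/5317, -1748/409]ᵀ.

c₁ = -2.986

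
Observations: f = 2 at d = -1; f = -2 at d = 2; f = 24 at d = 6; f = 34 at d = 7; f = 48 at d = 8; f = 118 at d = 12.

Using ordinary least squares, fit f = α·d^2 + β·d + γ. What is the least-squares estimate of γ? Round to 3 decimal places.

Entries of MᵀM: Σd^2·d^2 = 28546, Σd^2·d = 2806, Σd^2 = 298, Σd·d = 298, Σd = 34, Σ1 = 6.
And Σd^2·f = 22588, Σd·f = 2176, Σf = 224.
Normal equations: [[28546, 2806, 298]; [2806, 298, 34]; [298, 34, 6]]·[α, β, γ]ᵀ = [22588, 2176, 224]ᵀ.
Solving the 3×3 system (Gaussian elimination) gives α = 12147/12463, β = -21574/12463, γ = -1433/1133.

γ = -1.265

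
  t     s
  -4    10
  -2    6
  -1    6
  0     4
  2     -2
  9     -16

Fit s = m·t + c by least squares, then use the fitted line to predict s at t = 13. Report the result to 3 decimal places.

AᵀA·[m, c]ᵀ = Aᵀs reads: 106·m + 4·c = -206;  4·m + 6·c = 8.
(Σt·t = 106, Σt = 4, Σ1 = 6, Σt·s = -206, Σs = 8.)
Determinant 106·6 − 4² = 620.
m = ((-206)·6 − 4·8)/620 = -317/155; c = (106·8 − 4·(-206))/620 = 418/155.
At t = 13: ŝ = (-317/155)·(13) + (418/155)·(1) = -3703/155.

ŝ = -23.890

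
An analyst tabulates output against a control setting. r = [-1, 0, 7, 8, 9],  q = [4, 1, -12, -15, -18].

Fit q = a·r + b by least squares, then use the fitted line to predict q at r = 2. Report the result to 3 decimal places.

q̂ = -2.578

Entries of AᵀA: Σr·r = 195, Σr = 23, Σ1 = 5.
And Σr·q = -370, Σq = -40.
Determinant 195·5 − 23² = 446.
a = ((-370)·5 − 23·(-40))/446 = -465/223; b = (195·(-40) − 23·(-370))/446 = 355/223.
At r = 2: q̂ = (-465/223)·(2) + (355/223)·(1) = -575/223.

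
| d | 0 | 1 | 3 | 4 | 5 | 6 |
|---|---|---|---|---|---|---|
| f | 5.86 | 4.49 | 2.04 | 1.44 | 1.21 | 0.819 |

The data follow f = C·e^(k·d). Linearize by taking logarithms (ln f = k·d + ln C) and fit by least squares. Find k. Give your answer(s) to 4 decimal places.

k = -0.3311

With ln fᵢ as the transformed response and dᵢ as the regressor:
AᵀA = [[87.0000, 19.0000]; [19.0000, 6]], rhs = [4.8543, 4.3385]ᵀ  (here Σd = 19.0000, Σ(d)² = 87.0000, Σln f = 4.3385, Σd·ln f = 4.8543).
Δ = 87.0000·6 − (19.0000)² = 161.0000; k = (4.8543·6 − 19.0000·4.3385)/161.0000 = -0.33109, ln C = (87.0000·4.3385 − 19.0000·4.8543)/161.0000 = 1.77156.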